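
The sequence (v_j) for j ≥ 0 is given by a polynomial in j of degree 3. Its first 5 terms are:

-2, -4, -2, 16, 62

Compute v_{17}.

8668

1st diffs: -2, 2, 18, 46.
2nd diffs: 4, 16, 28.
3rd diffs: 12, 12 (constant).
Newton forward-difference form: v_j = -2 + (-2)·C(j,1) + 4·C(j,2) + 12·C(j,3).
At j = 17: j = 17, so v_{17} = -2 - 34 + 544 + 8160 = 8668.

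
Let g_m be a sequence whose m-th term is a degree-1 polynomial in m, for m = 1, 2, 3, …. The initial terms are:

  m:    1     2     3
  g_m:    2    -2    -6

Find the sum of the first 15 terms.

1st diffs: -4, -4 (constant).
So g_m = -4m + 6.
Continuing: …, -10, -14, -18, -22, …, g_{15} = -54.
Summing m = 1..15 (15 terms) gives -390.

-390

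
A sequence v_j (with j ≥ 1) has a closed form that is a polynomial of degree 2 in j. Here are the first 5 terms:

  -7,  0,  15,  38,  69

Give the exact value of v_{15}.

1st diffs: 7, 15, 23, 31.
2nd diffs: 8, 8, 8 (constant).
So v_j = 4j^2 - 5j - 6.
Evaluating at j = 15 gives v_{15} = 819.

819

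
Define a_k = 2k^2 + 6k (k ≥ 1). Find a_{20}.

920

a_{20} = 2·20^2 + 6·20 = 920.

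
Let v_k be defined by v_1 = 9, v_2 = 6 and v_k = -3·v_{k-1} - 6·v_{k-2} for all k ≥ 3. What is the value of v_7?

2916

Iterate the recurrence:
v_3 = -72; v_4 = 180; v_5 = -108; v_6 = -756; v_7 = 2916.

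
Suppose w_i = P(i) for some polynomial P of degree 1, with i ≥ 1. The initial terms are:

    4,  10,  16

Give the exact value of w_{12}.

70

1st diffs: 6, 6 (constant).
So w_i = 6i - 2.
Evaluating at i = 12 gives w_{12} = 70.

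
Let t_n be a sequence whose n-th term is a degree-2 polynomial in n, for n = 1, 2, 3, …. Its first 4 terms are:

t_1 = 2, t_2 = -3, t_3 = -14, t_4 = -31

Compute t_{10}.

1st diffs: -5, -11, -17.
2nd diffs: -6, -6 (constant).
Newton forward-difference form: t_n = 2 + (-5)·C(n-1,1) + (-6)·C(n-1,2).
At n = 10: n-1 = 9, so t_{10} = 2 - 45 - 216 = -259.

-259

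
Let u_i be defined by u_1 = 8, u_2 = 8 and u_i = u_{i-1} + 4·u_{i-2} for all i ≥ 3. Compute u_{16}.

Step forward from the initial values:
u_3 = 40  u_4 = 72  u_5 = 232  …  u_{13} = 397288  u_{14} = 1015048  u_{15} = 2604200  u_{16} = 6664392.

6664392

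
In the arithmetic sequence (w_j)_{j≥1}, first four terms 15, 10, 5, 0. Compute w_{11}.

Common difference d = -5.
w_j = 15 + (j - 1)·(-5).
w_{11} = 15 + 10·(-5) = -35.

-35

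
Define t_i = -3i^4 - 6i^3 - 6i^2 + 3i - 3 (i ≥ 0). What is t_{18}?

t_{18} = -3·18^4 - 6·18^3 - 6·18^2 + 3·18 - 3 = -351813.

-351813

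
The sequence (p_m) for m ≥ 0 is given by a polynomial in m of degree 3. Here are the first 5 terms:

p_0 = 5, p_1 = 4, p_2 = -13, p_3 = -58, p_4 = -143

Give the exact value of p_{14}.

1st diffs: -1, -17, -45, -85.
2nd diffs: -16, -28, -40.
3rd diffs: -12, -12 (constant).
Newton forward-difference form: p_m = 5 + (-1)·C(m,1) + (-16)·C(m,2) + (-12)·C(m,3).
At m = 14: m = 14, so p_{14} = 5 - 14 - 1456 - 4368 = -5833.

-5833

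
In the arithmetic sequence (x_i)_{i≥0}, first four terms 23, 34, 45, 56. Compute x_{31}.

364

Common difference d = 11.
x_i = 23 + (i - 0)·11.
x_{31} = 23 + 31·11 = 364.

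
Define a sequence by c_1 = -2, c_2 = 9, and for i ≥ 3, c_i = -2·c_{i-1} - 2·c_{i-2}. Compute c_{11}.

Compute successive terms:
c_3 = -14  c_4 = 10  c_5 = 8  c_6 = -36  c_7 = 56  c_8 = -40  c_9 = -32  c_{10} = 144  c_{11} = -224.

-224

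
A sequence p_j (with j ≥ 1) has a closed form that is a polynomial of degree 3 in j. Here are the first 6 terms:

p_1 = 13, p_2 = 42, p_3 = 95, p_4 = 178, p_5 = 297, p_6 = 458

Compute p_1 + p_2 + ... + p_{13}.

1st diffs: 29, 53, 83, 119, 161.
2nd diffs: 24, 30, 36, 42.
3rd diffs: 6, 6, 6 (constant).
Newton forward-difference form: p_j = 13 + 29·C(j-1,1) + 24·C(j-1,2) + 6·C(j-1,3).
Continuing: …, 667, 930, 1253, 1642, …, p_{13} = 3265.
Summing j = 1..13 (13 terms) gives 13585.

13585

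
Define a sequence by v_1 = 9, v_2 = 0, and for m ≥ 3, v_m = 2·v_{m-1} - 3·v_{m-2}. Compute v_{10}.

-1512

Iterate the recurrence:
v_3 = -27;  v_4 = -54;  v_5 = -27;  v_6 = 108;  v_7 = 297;  v_8 = 270;  v_9 = -351;  v_{10} = -1512.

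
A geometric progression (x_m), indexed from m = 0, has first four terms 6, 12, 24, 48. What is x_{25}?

Common ratio r = 2.
x_m = 6·2^(m-0).
x_{25} = 6·2^25 = 201326592.

201326592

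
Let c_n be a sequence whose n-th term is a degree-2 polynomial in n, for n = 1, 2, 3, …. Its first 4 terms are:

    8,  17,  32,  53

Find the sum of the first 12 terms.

1st diffs: 9, 15, 21.
2nd diffs: 6, 6 (constant).
Newton forward-difference form: c_n = 8 + 9·C(n-1,1) + 6·C(n-1,2).
Continuing: …, 80, 113, 152, 197, …, c_{12} = 437.
Summing n = 1..12 (12 terms) gives 2010.

2010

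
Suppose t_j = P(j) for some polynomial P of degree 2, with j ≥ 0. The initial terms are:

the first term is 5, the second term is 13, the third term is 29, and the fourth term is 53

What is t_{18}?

1st diffs: 8, 16, 24.
2nd diffs: 8, 8 (constant).
Newton forward-difference form: t_j = 5 + 8·C(j,1) + 8·C(j,2).
At j = 18: j = 18, so t_{18} = 5 + 144 + 1224 = 1373.

1373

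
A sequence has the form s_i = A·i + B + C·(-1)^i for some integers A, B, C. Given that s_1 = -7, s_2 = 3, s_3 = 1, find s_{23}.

81

At i = 1, 2, 3: A + B - C = -7; 2A + B + C = 3; 3A + B - C = 1.
Subtracting the first from the second: A + 2C = 10.
Subtracting the second from the third: A - 2C = -2.
Solving: C = 3, A = 4, then B = -8.
So s_i = 4·i + (-8) + 3·(-1)^i; at i=23 this is 81.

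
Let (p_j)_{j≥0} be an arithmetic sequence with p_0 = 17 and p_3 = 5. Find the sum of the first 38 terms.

Common difference d = (5 - 17) / (3 - 0) = -4.
p_j = 17 + (j - 0)·(-4).
p_{37} = -131; S = 38·(17 + (-131))/2 = -2166.

-2166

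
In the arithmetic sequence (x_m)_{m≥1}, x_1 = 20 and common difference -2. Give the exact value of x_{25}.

x_m = 20 + (m - 1)·(-2).
x_{25} = 20 + 24·(-2) = -28.

-28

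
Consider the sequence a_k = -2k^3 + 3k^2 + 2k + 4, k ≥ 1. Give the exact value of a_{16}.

-7388

a_{16} = -2·16^3 + 3·16^2 + 2·16 + 4 = -7388.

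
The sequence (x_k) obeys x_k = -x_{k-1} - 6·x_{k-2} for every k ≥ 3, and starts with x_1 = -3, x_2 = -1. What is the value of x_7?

427

Step forward from the initial values:
x_3 = 19; x_4 = -13; x_5 = -101; x_6 = 179; x_7 = 427.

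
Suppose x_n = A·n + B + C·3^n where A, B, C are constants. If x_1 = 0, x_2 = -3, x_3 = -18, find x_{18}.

-387420435

The three given values yield: A + B + 3C = 0; 2A + B + 9C = -3; 3A + B + 27C = -18.
Subtracting the first from the second: A + 6C = -3.
Subtracting the second from the third: A + 18C = -15.
Solving: C = -1, A = 3, then B = 0.
So x_n = 3·n + 0 + (-1)·3^n; at n=18 this is -387420435.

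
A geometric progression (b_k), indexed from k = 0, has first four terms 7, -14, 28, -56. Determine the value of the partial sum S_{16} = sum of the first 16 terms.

-152915

Common ratio r = -2.
b_k = 7·(-2)^(k-0).
S = 7·((-2)^16 - 1)/(-2 - 1) = 7·(65536 - 1)/(-3) = -152915.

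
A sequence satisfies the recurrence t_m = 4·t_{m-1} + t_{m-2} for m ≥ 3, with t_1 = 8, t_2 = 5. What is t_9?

t_3 = 28, t_4 = 117, t_5 = 496, t_6 = 2101, t_7 = 8900, t_8 = 37701, t_9 = 159704.

159704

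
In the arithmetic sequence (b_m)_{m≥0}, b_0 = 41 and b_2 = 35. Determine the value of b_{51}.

-112

Common difference d = (35 - 41) / (2 - 0) = -3.
b_m = 41 + (m - 0)·(-3).
b_{51} = 41 + 51·(-3) = -112.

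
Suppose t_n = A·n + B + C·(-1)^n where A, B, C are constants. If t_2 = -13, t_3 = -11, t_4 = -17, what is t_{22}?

Plug in n = 2, 3, 4: 2A + B + C = -13; 3A + B - C = -11; 4A + B + C = -17.
Subtracting the first from the second: A - 2C = 2.
Subtracting the second from the third: A + 2C = -6.
Solving: C = -2, A = -2, then B = -7.
Therefore t_{22} = -44 + (-7) + (-2)·1 = -53.

-53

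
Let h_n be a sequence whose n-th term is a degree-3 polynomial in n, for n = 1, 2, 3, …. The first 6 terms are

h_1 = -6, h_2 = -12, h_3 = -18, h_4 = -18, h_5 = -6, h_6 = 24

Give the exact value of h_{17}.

1st diffs: -6, -6, 0, 12, 30.
2nd diffs: 0, 6, 12, 18.
3rd diffs: 6, 6, 6 (constant).
So h_n = n^3 - 6n^2 + 5n - 6.
Evaluating at n = 17 gives h_{17} = 3258.

3258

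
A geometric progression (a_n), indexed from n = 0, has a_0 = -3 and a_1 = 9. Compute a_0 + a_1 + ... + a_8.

Common ratio r = -3.
a_n = (-3)·(-3)^(n-0).
S = (-3)·((-3)^9 - 1)/(-3 - 1) = (-3)·(-19683 - 1)/(-4) = -14763.

-14763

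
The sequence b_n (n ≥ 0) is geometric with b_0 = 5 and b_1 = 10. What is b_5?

160

Common ratio r = 2.
b_n = 5·2^(n-0).
b_5 = 5·2^5 = 160.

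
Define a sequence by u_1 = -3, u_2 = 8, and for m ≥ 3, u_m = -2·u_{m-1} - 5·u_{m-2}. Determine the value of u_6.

28

u_3 = -1;  u_4 = -38;  u_5 = 81;  u_6 = 28.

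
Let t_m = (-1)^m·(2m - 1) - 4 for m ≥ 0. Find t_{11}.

-25

(-1)^11 = -1; 2m - 1 at m=11 is 21; so t_{11} = -25.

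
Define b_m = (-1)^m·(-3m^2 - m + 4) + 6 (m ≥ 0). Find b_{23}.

(-1)^23 = -1; -3m^2 - m + 4 at m=23 is -1606; so b_{23} = 1612.

1612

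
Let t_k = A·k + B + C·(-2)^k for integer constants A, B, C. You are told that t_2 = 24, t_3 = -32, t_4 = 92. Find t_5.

At k = 2, 3, 4: 2A + B + 4C = 24; 3A + B - 8C = -32; 4A + B + 16C = 92.
Subtracting the first from the second: A - 12C = -56.
Subtracting the second from the third: A + 24C = 124.
Solving: C = 5, A = 4, then B = -4.
Therefore t_5 = 20 + (-4) + 5·(-32) = -144.

-144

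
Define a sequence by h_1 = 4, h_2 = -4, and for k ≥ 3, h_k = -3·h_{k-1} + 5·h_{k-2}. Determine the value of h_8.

Iterate the recurrence:
h_3 = 32  h_4 = -116  h_5 = 508  h_6 = -2104  h_7 = 8852  h_8 = -37076.

-37076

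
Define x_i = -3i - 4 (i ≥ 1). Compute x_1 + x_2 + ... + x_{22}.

Over i = 1..22: Σi = 253.
Total = (-3)·253 + (-4)·22 = -847.

-847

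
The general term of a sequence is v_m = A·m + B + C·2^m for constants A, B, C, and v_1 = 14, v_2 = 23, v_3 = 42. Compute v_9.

Write the equations: A + B + 2C = 14; 2A + B + 4C = 23; 3A + B + 8C = 42.
Subtracting the first from the second: A + 2C = 9.
Subtracting the second from the third: A + 4C = 19.
Solving: C = 5, A = -1, then B = 5.
Hence v_9 = -1·9 + 5 + 5·512 = 2556.

2556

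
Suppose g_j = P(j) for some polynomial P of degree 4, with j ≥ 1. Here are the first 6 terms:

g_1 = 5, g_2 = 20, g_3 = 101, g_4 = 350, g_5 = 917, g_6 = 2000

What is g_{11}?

1st diffs: 15, 81, 249, 567, 1083.
2nd diffs: 66, 168, 318, 516.
3rd diffs: 102, 150, 198.
4th diffs: 48, 48 (constant).
So g_j = 2j^4 - 3j^3 + j^2 + 3j + 2.
Evaluating at j = 11 gives g_{11} = 25445.

25445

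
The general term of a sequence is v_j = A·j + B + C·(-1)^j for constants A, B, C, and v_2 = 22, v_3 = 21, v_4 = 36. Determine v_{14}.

Write the equations: 2A + B + C = 22; 3A + B - C = 21; 4A + B + C = 36.
Subtracting the first from the second: A - 2C = -1.
Subtracting the second from the third: A + 2C = 15.
Solving: C = 4, A = 7, then B = 4.
Therefore v_{14} = 98 + 4 + 4·1 = 106.

106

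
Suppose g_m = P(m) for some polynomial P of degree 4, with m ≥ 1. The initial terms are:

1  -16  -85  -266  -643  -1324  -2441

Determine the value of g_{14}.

-38596

1st diffs: -17, -69, -181, -377, -681, -1117.
2nd diffs: -52, -112, -196, -304, -436.
3rd diffs: -60, -84, -108, -132.
4th diffs: -24, -24, -24 (constant).
Newton forward-difference form: g_m = 1 + (-17)·C(m-1,1) + (-52)·C(m-1,2) + (-60)·C(m-1,3) + (-24)·C(m-1,4).
At m = 14: m-1 = 13, so g_{14} = 1 - 221 - 4056 - 17160 - 17160 = -38596.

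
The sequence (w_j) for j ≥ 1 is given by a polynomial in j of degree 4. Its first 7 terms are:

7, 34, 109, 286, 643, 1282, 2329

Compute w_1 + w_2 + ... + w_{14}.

122129

1st diffs: 27, 75, 177, 357, 639, 1047.
2nd diffs: 48, 102, 180, 282, 408.
3rd diffs: 54, 78, 102, 126.
4th diffs: 24, 24, 24 (constant).
So w_j = j^4 - j^3 + 5j^2 + 4j - 2.
Continuing: …, 3934, 6271, 9538, 13957, …, w_{14} = 36706.
Summing j = 1..14 (14 terms) gives 122129.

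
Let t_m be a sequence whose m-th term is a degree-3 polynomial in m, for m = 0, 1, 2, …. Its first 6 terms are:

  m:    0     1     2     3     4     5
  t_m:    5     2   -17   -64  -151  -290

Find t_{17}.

-10382

1st diffs: -3, -19, -47, -87, -139.
2nd diffs: -16, -28, -40, -52.
3rd diffs: -12, -12, -12 (constant).
Newton forward-difference form: t_m = 5 + (-3)·C(m,1) + (-16)·C(m,2) + (-12)·C(m,3).
At m = 17: m = 17, so t_{17} = 5 - 51 - 2176 - 8160 = -10382.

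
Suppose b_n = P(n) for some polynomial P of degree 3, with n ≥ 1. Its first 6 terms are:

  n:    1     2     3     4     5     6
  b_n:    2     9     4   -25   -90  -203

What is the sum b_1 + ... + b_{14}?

1st diffs: 7, -5, -29, -65, -113.
2nd diffs: -12, -24, -36, -48.
3rd diffs: -12, -12, -12 (constant).
Newton forward-difference form: b_n = 2 + 7·C(n-1,1) + (-12)·C(n-1,2) + (-12)·C(n-1,3).
Continuing: …, -376, -621, -950, -1375, …, b_{14} = -4275.
Summing n = 1..14 (14 terms) gives -15715.

-15715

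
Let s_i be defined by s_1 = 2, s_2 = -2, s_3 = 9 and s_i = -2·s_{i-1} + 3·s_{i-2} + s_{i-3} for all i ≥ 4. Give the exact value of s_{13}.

349509

Iterate the recurrence:
s_4 = -22;  s_5 = 69;  s_6 = -195;  s_7 = 575;  s_8 = -1666;  s_9 = 4862;  s_{10} = -14147;  s_{11} = 41214;  s_{12} = -120007;  s_{13} = 349509.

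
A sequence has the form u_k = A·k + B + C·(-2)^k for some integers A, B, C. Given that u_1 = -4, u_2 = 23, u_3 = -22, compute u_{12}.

16421

At k = 1, 2, 3: A + B - 2C = -4; 2A + B + 4C = 23; 3A + B - 8C = -22.
Subtracting the first from the second: A + 6C = 27.
Subtracting the second from the third: A - 12C = -45.
Solving: C = 4, A = 3, then B = 1.
So u_k = 3·k + 1 + 4·(-2)^k; at k=12 this is 16421.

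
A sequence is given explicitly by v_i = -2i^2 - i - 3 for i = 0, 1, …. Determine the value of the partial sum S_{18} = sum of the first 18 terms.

-3777

Over i = 0..17: Σi = 153, Σi² = 1785.
Total = (-2)·1785 + (-1)·153 + (-3)·18 = -3777.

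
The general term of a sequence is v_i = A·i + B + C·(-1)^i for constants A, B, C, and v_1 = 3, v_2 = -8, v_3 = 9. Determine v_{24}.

The three given values yield: A + B - C = 3; 2A + B + C = -8; 3A + B - C = 9.
Subtracting the first from the second: A + 2C = -11.
Subtracting the second from the third: A - 2C = 17.
Solving: C = -7, A = 3, then B = -7.
So v_i = 3·i + (-7) + (-7)·(-1)^i; at i=24 this is 58.

58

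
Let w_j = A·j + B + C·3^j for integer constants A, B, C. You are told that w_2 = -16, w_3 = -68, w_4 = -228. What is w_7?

At j = 2, 3, 4: 2A + B + 9C = -16; 3A + B + 27C = -68; 4A + B + 81C = -228.
Subtracting the first from the second: A + 18C = -52.
Subtracting the second from the third: A + 54C = -160.
Solving: C = -3, A = 2, then B = 7.
Hence w_7 = 2·7 + 7 + (-3)·2187 = -6540.

-6540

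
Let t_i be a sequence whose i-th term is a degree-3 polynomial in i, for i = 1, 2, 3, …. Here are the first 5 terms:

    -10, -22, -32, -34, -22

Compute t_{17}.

1st diffs: -12, -10, -2, 12.
2nd diffs: 2, 8, 14.
3rd diffs: 6, 6 (constant).
Newton forward-difference form: t_i = -10 + (-12)·C(i-1,1) + 2·C(i-1,2) + 6·C(i-1,3).
At i = 17: i-1 = 16, so t_{17} = -10 - 192 + 240 + 3360 = 3398.

3398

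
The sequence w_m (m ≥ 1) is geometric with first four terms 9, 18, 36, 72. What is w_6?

288

Common ratio r = 2.
w_m = 9·2^(m-1).
w_6 = 9·2^5 = 288.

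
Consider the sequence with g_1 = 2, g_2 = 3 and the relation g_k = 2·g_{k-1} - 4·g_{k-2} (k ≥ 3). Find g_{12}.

g_3 = -2;  g_4 = -16;  g_5 = -24;  g_6 = 16;  g_7 = 128;  g_8 = 192;  g_9 = -128;  g_{10} = -1024;  g_{11} = -1536;  g_{12} = 1024.

1024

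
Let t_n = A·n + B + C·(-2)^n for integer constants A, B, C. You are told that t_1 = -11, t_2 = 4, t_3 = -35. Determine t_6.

The three given values yield: A + B - 2C = -11; 2A + B + 4C = 4; 3A + B - 8C = -35.
Subtracting the first from the second: A + 6C = 15.
Subtracting the second from the third: A - 12C = -39.
Solving: C = 3, A = -3, then B = -2.
Therefore t_6 = -18 + (-2) + 3·64 = 172.

172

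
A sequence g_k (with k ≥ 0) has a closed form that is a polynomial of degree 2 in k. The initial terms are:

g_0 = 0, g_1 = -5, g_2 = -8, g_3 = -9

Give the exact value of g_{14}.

112

1st diffs: -5, -3, -1.
2nd diffs: 2, 2 (constant).
So g_k = k^2 - 6k.
Evaluating at k = 14 gives g_{14} = 112.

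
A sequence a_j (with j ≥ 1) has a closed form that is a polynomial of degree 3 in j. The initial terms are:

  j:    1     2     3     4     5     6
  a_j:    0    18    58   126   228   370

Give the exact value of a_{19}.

8586

1st diffs: 18, 40, 68, 102, 142.
2nd diffs: 22, 28, 34, 40.
3rd diffs: 6, 6, 6 (constant).
Newton forward-difference form: a_j = 18·C(j-1,1) + 22·C(j-1,2) + 6·C(j-1,3).
At j = 19: j-1 = 18, so a_{19} = 324 + 3366 + 4896 = 8586.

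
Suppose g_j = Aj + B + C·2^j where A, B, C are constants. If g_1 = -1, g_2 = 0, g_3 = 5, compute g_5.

47

The three given values yield: A + B + 2C = -1; 2A + B + 4C = 0; 3A + B + 8C = 5.
Subtracting the first from the second: A + 2C = 1.
Subtracting the second from the third: A + 4C = 5.
Solving: C = 2, A = -3, then B = -2.
So g_j = -3·j + (-2) + 2·2^j; at j=5 this is 47.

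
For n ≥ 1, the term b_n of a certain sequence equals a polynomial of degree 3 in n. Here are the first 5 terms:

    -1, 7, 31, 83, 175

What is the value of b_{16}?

7259

1st diffs: 8, 24, 52, 92.
2nd diffs: 16, 28, 40.
3rd diffs: 12, 12 (constant).
Newton forward-difference form: b_n = -1 + 8·C(n-1,1) + 16·C(n-1,2) + 12·C(n-1,3).
At n = 16: n-1 = 15, so b_{16} = -1 + 120 + 1680 + 5460 = 7259.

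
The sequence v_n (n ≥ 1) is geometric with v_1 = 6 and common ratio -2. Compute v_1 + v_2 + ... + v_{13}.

v_n = 6·(-2)^(n-1).
S = 6·((-2)^13 - 1)/(-2 - 1) = 6·(-8192 - 1)/(-3) = 16386.

16386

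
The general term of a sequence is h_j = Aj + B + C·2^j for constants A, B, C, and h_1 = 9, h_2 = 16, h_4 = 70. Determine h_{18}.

1310668

At j = 1, 2, 4: A + B + 2C = 9; 2A + B + 4C = 16; 4A + B + 16C = 70.
Subtracting the first from the second: A + 2C = 7.
Subtracting the second from the third: 2A + 12C = 54.
Solving: C = 5, A = -3, then B = 2.
Hence h_{18} = -3·18 + 2 + 5·262144 = 1310668.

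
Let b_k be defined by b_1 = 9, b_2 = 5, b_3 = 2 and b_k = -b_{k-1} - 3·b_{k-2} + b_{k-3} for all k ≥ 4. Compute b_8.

Compute successive terms:
b_4 = -8  b_5 = 7  b_6 = 19  b_7 = -48  b_8 = -2.

-2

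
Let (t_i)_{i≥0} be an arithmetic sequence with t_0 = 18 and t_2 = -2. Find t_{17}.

-152

Common difference d = (-2 - 18) / (2 - 0) = -10.
t_i = 18 + (i - 0)·(-10).
t_{17} = 18 + 17·(-10) = -152.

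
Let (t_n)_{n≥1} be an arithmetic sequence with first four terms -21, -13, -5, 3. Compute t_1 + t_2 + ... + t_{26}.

Common difference d = 8.
t_n = -21 + (n - 1)·8.
t_{26} = 179; S = 26·(-21 + 179)/2 = 2054.

2054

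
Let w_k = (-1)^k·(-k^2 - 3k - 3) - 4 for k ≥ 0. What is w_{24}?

(-1)^24 = 1; -k^2 - 3k - 3 at k=24 is -651; so w_{24} = -655.

-655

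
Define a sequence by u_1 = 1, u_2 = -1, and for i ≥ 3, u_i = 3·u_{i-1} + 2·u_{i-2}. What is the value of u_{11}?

-34921

Iterate the recurrence:
u_3 = -1, u_4 = -5, u_5 = -17, u_6 = -61, u_7 = -217, u_8 = -773, u_9 = -2753, u_{10} = -9805, u_{11} = -34921.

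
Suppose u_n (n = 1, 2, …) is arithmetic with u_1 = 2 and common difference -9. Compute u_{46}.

u_n = 2 + (n - 1)·(-9).
u_{46} = 2 + 45·(-9) = -403.

-403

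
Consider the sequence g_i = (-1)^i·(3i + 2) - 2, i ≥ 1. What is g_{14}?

42

(-1)^14 = 1; 3i + 2 at i=14 is 44; so g_{14} = 42.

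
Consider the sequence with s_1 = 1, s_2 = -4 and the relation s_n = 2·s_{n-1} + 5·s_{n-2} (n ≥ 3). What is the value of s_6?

-264

Compute successive terms:
s_3 = -3  s_4 = -26  s_5 = -67  s_6 = -264.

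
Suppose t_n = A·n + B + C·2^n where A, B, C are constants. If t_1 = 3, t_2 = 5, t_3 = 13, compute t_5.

Plug in n = 1, 2, 3: A + B + 2C = 3; 2A + B + 4C = 5; 3A + B + 8C = 13.
Subtracting the first from the second: A + 2C = 2.
Subtracting the second from the third: A + 4C = 8.
Solving: C = 3, A = -4, then B = 1.
Therefore t_5 = -20 + 1 + 3·32 = 77.

77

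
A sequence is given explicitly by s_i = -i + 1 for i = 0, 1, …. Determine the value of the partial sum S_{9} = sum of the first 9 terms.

-27

Over i = 0..8: Σi = 36.
Total = (-1)·36 + (1)·9 = -27.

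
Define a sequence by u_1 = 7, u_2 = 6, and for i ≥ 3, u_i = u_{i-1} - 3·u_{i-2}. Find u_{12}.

867

Iterate the recurrence:
u_3 = -15, u_4 = -33, u_5 = 12, u_6 = 111, u_7 = 75, u_8 = -258, u_9 = -483, u_{10} = 291, u_{11} = 1740, u_{12} = 867.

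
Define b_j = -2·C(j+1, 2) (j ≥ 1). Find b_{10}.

-110

C(11, 2) = 55, so b_{10} = -110.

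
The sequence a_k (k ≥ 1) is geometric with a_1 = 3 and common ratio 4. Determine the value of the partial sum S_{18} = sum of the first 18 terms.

a_k = 3·4^(k-1).
S = 3·(4^18 - 1)/(4 - 1) = 3·(68719476736 - 1)/(3) = 68719476735.

68719476735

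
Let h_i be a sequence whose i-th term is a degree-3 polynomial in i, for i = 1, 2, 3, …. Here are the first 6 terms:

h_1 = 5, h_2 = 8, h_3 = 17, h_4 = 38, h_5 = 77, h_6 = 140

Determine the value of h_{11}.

1025

1st diffs: 3, 9, 21, 39, 63.
2nd diffs: 6, 12, 18, 24.
3rd diffs: 6, 6, 6 (constant).
So h_i = i^3 - 3i^2 + 5i + 2.
Evaluating at i = 11 gives h_{11} = 1025.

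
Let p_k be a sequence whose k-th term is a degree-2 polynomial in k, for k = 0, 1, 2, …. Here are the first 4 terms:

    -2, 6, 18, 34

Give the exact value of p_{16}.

1st diffs: 8, 12, 16.
2nd diffs: 4, 4 (constant).
So p_k = 2k^2 + 6k - 2.
Evaluating at k = 16 gives p_{16} = 606.

606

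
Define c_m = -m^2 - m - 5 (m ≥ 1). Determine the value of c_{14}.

c_{14} = -1·14^2 - 1·14 - 5 = -215.

-215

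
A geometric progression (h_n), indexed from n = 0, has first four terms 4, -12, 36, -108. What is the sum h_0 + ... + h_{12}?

Common ratio r = -3.
h_n = 4·(-3)^(n-0).
S = 4·((-3)^13 - 1)/(-3 - 1) = 4·(-1594323 - 1)/(-4) = 1594324.

1594324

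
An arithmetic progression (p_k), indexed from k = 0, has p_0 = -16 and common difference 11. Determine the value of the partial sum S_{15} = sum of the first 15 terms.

p_k = -16 + (k - 0)·11.
p_{14} = 138; S = 15·(-16 + 138)/2 = 915.

915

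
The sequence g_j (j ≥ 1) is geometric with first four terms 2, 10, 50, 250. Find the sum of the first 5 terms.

1562

Common ratio r = 5.
g_j = 2·5^(j-1).
S = 2·(5^5 - 1)/(5 - 1) = 2·(3125 - 1)/(4) = 1562.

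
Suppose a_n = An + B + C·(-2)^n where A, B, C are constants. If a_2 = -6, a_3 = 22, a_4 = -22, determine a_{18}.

The three given values yield: 2A + B + 4C = -6; 3A + B - 8C = 22; 4A + B + 16C = -22.
Subtracting the first from the second: A - 12C = 28.
Subtracting the second from the third: A + 24C = -44.
Solving: C = -2, A = 4, then B = -6.
Hence a_{18} = 4·18 + (-6) + (-2)·262144 = -524222.

-524222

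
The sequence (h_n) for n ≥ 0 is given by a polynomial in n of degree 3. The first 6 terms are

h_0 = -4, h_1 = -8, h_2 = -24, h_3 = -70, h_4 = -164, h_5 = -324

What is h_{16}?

-11588

1st diffs: -4, -16, -46, -94, -160.
2nd diffs: -12, -30, -48, -66.
3rd diffs: -18, -18, -18 (constant).
So h_n = -3n^3 + 3n^2 - 4n - 4.
Evaluating at n = 16 gives h_{16} = -11588.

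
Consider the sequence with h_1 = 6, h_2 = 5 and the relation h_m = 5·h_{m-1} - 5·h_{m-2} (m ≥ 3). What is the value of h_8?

Compute successive terms:
h_3 = -5;  h_4 = -50;  h_5 = -225;  h_6 = -875;  h_7 = -3250;  h_8 = -11875.

-11875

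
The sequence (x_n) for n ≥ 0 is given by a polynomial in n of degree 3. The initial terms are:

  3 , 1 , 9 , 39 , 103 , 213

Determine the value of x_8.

1st diffs: -2, 8, 30, 64, 110.
2nd diffs: 10, 22, 34, 46.
3rd diffs: 12, 12, 12 (constant).
Newton forward-difference form: x_n = 3 + (-2)·C(n,1) + 10·C(n,2) + 12·C(n,3).
At n = 8: n = 8, so x_8 = 3 - 16 + 280 + 672 = 939.

939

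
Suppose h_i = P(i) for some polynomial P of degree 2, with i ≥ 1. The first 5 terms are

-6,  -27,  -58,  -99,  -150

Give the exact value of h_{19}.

1st diffs: -21, -31, -41, -51.
2nd diffs: -10, -10, -10 (constant).
So h_i = -5i^2 - 6i + 5.
Evaluating at i = 19 gives h_{19} = -1914.

-1914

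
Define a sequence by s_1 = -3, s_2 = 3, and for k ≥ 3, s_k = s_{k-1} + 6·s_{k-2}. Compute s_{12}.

Applying the relation repeatedly:
s_3 = -15, s_4 = 3, s_5 = -87, s_6 = -69, s_7 = -591, s_8 = -1005, s_9 = -4551, s_{10} = -10581, s_{11} = -37887, s_{12} = -101373.
(Characteristic roots are 3 and -2.)

-101373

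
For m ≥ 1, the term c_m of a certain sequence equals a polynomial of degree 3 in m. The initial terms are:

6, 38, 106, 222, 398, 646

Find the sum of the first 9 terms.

5742

1st diffs: 32, 68, 116, 176, 248.
2nd diffs: 36, 48, 60, 72.
3rd diffs: 12, 12, 12 (constant).
Newton forward-difference form: c_m = 6 + 32·C(m-1,1) + 36·C(m-1,2) + 12·C(m-1,3).
Continuing: 978, 1406, 1942.
Summing m = 1..9 (9 terms) gives 5742.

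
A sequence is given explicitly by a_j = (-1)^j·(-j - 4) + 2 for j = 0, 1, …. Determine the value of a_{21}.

(-1)^21 = -1; -j - 4 at j=21 is -25; so a_{21} = 27.

27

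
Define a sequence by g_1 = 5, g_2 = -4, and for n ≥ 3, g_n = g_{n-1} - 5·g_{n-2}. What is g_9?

Iterate the recurrence:
g_3 = -29, g_4 = -9, g_5 = 136, g_6 = 181, g_7 = -499, g_8 = -1404, g_9 = 1091.

1091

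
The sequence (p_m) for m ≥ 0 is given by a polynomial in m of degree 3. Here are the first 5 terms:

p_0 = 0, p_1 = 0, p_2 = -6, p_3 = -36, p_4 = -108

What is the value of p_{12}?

1st diffs: 0, -6, -30, -72.
2nd diffs: -6, -24, -42.
3rd diffs: -18, -18 (constant).
Newton forward-difference form: p_m = (-6)·C(m,2) + (-18)·C(m,3).
At m = 12: m = 12, so p_{12} = -396 - 3960 = -4356.

-4356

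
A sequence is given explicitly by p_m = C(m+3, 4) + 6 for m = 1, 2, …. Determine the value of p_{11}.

C(14, 4) = 1001, so p_{11} = 1007.

1007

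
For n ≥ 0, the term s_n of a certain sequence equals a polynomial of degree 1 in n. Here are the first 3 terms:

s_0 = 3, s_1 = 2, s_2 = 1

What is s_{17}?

1st diffs: -1, -1 (constant).
So s_n = -n + 3.
Evaluating at n = 17 gives s_{17} = -14.

-14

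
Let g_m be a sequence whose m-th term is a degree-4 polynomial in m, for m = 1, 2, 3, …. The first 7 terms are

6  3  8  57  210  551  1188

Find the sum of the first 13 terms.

1st diffs: -3, 5, 49, 153, 341, 637.
2nd diffs: 8, 44, 104, 188, 296.
3rd diffs: 36, 60, 84, 108.
4th diffs: 24, 24, 24 (constant).
Newton forward-difference form: g_m = 6 + (-3)·C(m-1,1) + 8·C(m-1,2) + 36·C(m-1,3) + 24·C(m-1,4).
Continuing: …, 2253, 3902, 6315, 9696, …, g_{13} = 20298.
Summing m = 1..13 (13 terms) gives 58760.

58760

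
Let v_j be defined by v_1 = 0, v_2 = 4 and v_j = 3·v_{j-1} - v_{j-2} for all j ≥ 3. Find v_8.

Compute successive terms:
v_3 = 12;  v_4 = 32;  v_5 = 84;  v_6 = 220;  v_7 = 576;  v_8 = 1508.

1508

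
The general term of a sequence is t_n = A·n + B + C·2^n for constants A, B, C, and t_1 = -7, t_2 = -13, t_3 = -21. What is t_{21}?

-2097237

Write the equations: A + B + 2C = -7; 2A + B + 4C = -13; 3A + B + 8C = -21.
Subtracting the first from the second: A + 2C = -6.
Subtracting the second from the third: A + 4C = -8.
Solving: C = -1, A = -4, then B = -1.
So t_n = -4·n + (-1) + (-1)·2^n; at n=21 this is -2097237.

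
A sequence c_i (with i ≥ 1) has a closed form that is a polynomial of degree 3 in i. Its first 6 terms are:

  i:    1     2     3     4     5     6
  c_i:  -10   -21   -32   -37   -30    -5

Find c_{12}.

859

1st diffs: -11, -11, -5, 7, 25.
2nd diffs: 0, 6, 12, 18.
3rd diffs: 6, 6, 6 (constant).
So c_i = i^3 - 6i^2 - 5.
Evaluating at i = 12 gives c_{12} = 859.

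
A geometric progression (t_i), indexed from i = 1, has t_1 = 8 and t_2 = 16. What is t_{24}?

67108864

Common ratio r = 2.
t_i = 8·2^(i-1).
t_{24} = 8·2^23 = 67108864.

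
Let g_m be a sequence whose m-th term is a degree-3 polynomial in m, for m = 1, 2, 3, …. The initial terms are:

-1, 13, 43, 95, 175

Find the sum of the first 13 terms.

1st diffs: 14, 30, 52, 80.
2nd diffs: 16, 22, 28.
3rd diffs: 6, 6 (constant).
So g_m = m^3 + 2m^2 + m - 5.
Continuing: …, 289, 443, 643, 895, …, g_{13} = 2543.
Summing m = 1..13 (13 terms) gives 9945.

9945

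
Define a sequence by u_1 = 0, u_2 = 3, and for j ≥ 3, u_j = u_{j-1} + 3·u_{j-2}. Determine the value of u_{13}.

Step forward from the initial values:
u_3 = 3  u_4 = 12  u_5 = 21  …  u_{10} = 1524  u_{11} = 3477  u_{12} = 8049  u_{13} = 18480.

18480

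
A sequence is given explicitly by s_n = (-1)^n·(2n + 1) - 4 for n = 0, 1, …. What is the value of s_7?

(-1)^7 = -1; 2n + 1 at n=7 is 15; so s_7 = -19.

-19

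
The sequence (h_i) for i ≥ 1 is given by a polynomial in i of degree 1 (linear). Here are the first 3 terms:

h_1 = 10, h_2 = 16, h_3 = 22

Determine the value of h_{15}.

94

1st diffs: 6, 6 (constant).
So h_i = 6i + 4.
Evaluating at i = 15 gives h_{15} = 94.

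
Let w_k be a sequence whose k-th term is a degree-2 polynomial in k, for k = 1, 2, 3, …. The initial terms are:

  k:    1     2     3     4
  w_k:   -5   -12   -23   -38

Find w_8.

-138

1st diffs: -7, -11, -15.
2nd diffs: -4, -4 (constant).
Newton forward-difference form: w_k = -5 + (-7)·C(k-1,1) + (-4)·C(k-1,2).
At k = 8: k-1 = 7, so w_8 = -5 - 49 - 84 = -138.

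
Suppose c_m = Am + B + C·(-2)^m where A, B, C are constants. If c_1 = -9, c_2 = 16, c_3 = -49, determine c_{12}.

20426

The three given values yield: A + B - 2C = -9; 2A + B + 4C = 16; 3A + B - 8C = -49.
Subtracting the first from the second: A + 6C = 25.
Subtracting the second from the third: A - 12C = -65.
Solving: C = 5, A = -5, then B = 6.
Therefore c_{12} = -60 + 6 + 5·4096 = 20426.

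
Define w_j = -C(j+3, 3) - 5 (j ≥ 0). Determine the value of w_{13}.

-565

C(16, 3) = 560, so w_{13} = -565.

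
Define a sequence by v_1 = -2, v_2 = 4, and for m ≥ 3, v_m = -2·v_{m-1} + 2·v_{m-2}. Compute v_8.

1792

v_3 = -12; v_4 = 32; v_5 = -88; v_6 = 240; v_7 = -656; v_8 = 1792.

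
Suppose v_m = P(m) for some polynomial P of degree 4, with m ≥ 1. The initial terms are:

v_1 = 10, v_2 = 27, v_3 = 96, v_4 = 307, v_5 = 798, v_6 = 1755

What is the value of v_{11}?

1st diffs: 17, 69, 211, 491, 957.
2nd diffs: 52, 142, 280, 466.
3rd diffs: 90, 138, 186.
4th diffs: 48, 48 (constant).
Newton forward-difference form: v_m = 10 + 17·C(m-1,1) + 52·C(m-1,2) + 90·C(m-1,3) + 48·C(m-1,4).
At m = 11: m-1 = 10, so v_{11} = 10 + 170 + 2340 + 10800 + 10080 = 23400.

23400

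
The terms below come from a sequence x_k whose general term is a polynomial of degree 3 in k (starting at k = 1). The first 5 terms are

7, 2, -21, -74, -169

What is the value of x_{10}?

-1694

1st diffs: -5, -23, -53, -95.
2nd diffs: -18, -30, -42.
3rd diffs: -12, -12 (constant).
Newton forward-difference form: x_k = 7 + (-5)·C(k-1,1) + (-18)·C(k-1,2) + (-12)·C(k-1,3).
At k = 10: k-1 = 9, so x_{10} = 7 - 45 - 648 - 1008 = -1694.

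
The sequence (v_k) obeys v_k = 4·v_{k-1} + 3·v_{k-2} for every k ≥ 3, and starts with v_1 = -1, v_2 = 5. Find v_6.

1781

v_3 = 17  v_4 = 83  v_5 = 383  v_6 = 1781.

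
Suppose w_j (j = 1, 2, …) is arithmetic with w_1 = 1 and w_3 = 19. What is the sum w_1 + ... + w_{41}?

7421

Common difference d = (19 - 1) / (3 - 1) = 9.
w_j = 1 + (j - 1)·9.
w_{41} = 361; S = 41·(1 + 361)/2 = 7421.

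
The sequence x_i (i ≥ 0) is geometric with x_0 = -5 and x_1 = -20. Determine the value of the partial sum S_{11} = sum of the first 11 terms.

Common ratio r = 4.
x_i = (-5)·4^(i-0).
S = (-5)·(4^11 - 1)/(4 - 1) = (-5)·(4194304 - 1)/(3) = -6990505.

-6990505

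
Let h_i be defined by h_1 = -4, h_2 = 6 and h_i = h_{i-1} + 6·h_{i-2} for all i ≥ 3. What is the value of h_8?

-414

Step forward from the initial values:
h_3 = -18; h_4 = 18; h_5 = -90; h_6 = 18; h_7 = -522; h_8 = -414.
(Characteristic roots are 3 and -2.)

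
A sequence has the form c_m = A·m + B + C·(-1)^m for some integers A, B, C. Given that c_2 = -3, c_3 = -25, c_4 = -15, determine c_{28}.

At m = 2, 3, 4: 2A + B + C = -3; 3A + B - C = -25; 4A + B + C = -15.
Subtracting the first from the second: A - 2C = -22.
Subtracting the second from the third: A + 2C = 10.
Solving: C = 8, A = -6, then B = 1.
So c_m = -6·m + 1 + 8·(-1)^m; at m=28 this is -159.

-159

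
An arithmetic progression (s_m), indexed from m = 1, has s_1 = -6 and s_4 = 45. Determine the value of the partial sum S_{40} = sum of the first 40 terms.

Common difference d = (45 - (-6)) / (4 - 1) = 17.
s_m = -6 + (m - 1)·17.
s_{40} = 657; S = 40·(-6 + 657)/2 = 13020.

13020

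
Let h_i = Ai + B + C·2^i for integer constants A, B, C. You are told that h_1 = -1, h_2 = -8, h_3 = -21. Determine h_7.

The three given values yield: A + B + 2C = -1; 2A + B + 4C = -8; 3A + B + 8C = -21.
Subtracting the first from the second: A + 2C = -7.
Subtracting the second from the third: A + 4C = -13.
Solving: C = -3, A = -1, then B = 6.
Hence h_7 = -1·7 + 6 + (-3)·128 = -385.

-385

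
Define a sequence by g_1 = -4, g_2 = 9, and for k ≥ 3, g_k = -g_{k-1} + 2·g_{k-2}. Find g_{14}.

g_3 = -17; g_4 = 35; g_5 = -69; …; g_{11} = -4437; g_{12} = 8875; g_{13} = -17749; g_{14} = 35499.
(Characteristic roots are 1 and -2.)

35499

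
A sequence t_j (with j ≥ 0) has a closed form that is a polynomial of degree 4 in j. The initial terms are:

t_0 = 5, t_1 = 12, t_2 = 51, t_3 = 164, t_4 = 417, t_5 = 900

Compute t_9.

1st diffs: 7, 39, 113, 253, 483.
2nd diffs: 32, 74, 140, 230.
3rd diffs: 42, 66, 90.
4th diffs: 24, 24 (constant).
Newton forward-difference form: t_j = 5 + 7·C(j,1) + 32·C(j,2) + 42·C(j,3) + 24·C(j,4).
At j = 9: j = 9, so t_9 = 5 + 63 + 1152 + 3528 + 3024 = 7772.

7772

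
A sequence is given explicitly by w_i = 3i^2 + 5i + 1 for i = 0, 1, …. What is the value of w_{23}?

w_{23} = 3·23^2 + 5·23 + 1 = 1703.

1703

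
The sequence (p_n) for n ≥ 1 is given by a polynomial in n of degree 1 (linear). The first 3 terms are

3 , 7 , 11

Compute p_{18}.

71

1st diffs: 4, 4 (constant).
So p_n = 4n - 1.
Evaluating at n = 18 gives p_{18} = 71.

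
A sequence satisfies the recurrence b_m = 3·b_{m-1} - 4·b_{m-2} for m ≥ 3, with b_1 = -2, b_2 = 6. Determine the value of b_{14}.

18006

Applying the relation repeatedly:
b_3 = 26  b_4 = 54  b_5 = 58  …  b_{11} = 4442  b_{12} = 14262  b_{13} = 25018  b_{14} = 18006.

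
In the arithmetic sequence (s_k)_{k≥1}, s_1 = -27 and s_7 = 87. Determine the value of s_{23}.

391

Common difference d = (87 - (-27)) / (7 - 1) = 19.
s_k = -27 + (k - 1)·19.
s_{23} = -27 + 22·19 = 391.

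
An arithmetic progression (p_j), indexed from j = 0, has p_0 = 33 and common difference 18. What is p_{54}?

1005

p_j = 33 + (j - 0)·18.
p_{54} = 33 + 54·18 = 1005.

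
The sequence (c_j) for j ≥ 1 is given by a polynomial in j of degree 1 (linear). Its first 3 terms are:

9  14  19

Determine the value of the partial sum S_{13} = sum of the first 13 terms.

1st diffs: 5, 5 (constant).
So c_j = 5j + 4.
Continuing: …, 24, 29, 34, 39, …, c_{13} = 69.
Summing j = 1..13 (13 terms) gives 507.

507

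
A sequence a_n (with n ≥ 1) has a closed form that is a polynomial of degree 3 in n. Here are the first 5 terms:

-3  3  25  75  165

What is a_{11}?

1st diffs: 6, 22, 50, 90.
2nd diffs: 16, 28, 40.
3rd diffs: 12, 12 (constant).
Newton forward-difference form: a_n = -3 + 6·C(n-1,1) + 16·C(n-1,2) + 12·C(n-1,3).
At n = 11: n-1 = 10, so a_{11} = -3 + 60 + 720 + 1440 = 2217.

2217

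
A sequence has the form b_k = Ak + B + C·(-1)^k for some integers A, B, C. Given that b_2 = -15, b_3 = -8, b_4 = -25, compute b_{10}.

Write the equations: 2A + B + C = -15; 3A + B - C = -8; 4A + B + C = -25.
Subtracting the first from the second: A - 2C = 7.
Subtracting the second from the third: A + 2C = -17.
Solving: C = -6, A = -5, then B = 1.
So b_k = -5·k + 1 + (-6)·(-1)^k; at k=10 this is -55.

-55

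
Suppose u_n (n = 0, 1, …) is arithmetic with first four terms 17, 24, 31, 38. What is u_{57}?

416

Common difference d = 7.
u_n = 17 + (n - 0)·7.
u_{57} = 17 + 57·7 = 416.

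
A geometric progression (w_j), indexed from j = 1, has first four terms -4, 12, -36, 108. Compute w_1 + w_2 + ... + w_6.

Common ratio r = -3.
w_j = (-4)·(-3)^(j-1).
S = (-4)·((-3)^6 - 1)/(-3 - 1) = (-4)·(729 - 1)/(-4) = 728.

728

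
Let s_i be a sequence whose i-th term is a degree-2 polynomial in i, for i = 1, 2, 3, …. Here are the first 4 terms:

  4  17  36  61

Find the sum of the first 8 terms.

732

1st diffs: 13, 19, 25.
2nd diffs: 6, 6 (constant).
Newton forward-difference form: s_i = 4 + 13·C(i-1,1) + 6·C(i-1,2).
Continuing: 92, 129, 172, 221.
Summing i = 1..8 (8 terms) gives 732.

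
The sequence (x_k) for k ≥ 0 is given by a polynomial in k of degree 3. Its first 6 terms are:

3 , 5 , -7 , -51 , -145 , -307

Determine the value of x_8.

1st diffs: 2, -12, -44, -94, -162.
2nd diffs: -14, -32, -50, -68.
3rd diffs: -18, -18, -18 (constant).
Newton forward-difference form: x_k = 3 + 2·C(k,1) + (-14)·C(k,2) + (-18)·C(k,3).
At k = 8: k = 8, so x_8 = 3 + 16 - 392 - 1008 = -1381.

-1381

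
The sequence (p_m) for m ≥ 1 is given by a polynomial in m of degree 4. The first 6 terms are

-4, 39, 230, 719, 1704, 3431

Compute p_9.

16244

1st diffs: 43, 191, 489, 985, 1727.
2nd diffs: 148, 298, 496, 742.
3rd diffs: 150, 198, 246.
4th diffs: 48, 48 (constant).
So p_m = 2m^4 + 5m^3 - 6m^2 - 4m - 1.
Evaluating at m = 9 gives p_9 = 16244.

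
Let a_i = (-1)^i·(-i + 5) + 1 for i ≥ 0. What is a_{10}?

(-1)^10 = 1; -i + 5 at i=10 is -5; so a_{10} = -4.

-4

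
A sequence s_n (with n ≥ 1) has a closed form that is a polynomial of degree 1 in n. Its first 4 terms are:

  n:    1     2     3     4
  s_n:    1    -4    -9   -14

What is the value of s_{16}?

1st diffs: -5, -5, -5 (constant).
So s_n = -5n + 6.
Evaluating at n = 16 gives s_{16} = -74.

-74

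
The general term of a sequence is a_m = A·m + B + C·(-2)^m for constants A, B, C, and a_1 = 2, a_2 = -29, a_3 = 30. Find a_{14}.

-81941

Write the equations: A + B - 2C = 2; 2A + B + 4C = -29; 3A + B - 8C = 30.
Subtracting the first from the second: A + 6C = -31.
Subtracting the second from the third: A - 12C = 59.
Solving: C = -5, A = -1, then B = -7.
Therefore a_{14} = -14 + (-7) + (-5)·16384 = -81941.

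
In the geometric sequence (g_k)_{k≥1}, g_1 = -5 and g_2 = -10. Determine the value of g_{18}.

-655360

Common ratio r = 2.
g_k = (-5)·2^(k-1).
g_{18} = (-5)·2^17 = -655360.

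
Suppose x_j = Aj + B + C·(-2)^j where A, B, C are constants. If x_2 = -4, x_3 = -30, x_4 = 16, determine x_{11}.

Write the equations: 2A + B + 4C = -4; 3A + B - 8C = -30; 4A + B + 16C = 16.
Subtracting the first from the second: A - 12C = -26.
Subtracting the second from the third: A + 24C = 46.
Solving: C = 2, A = -2, then B = -8.
Hence x_{11} = -2·11 + (-8) + 2·(-2048) = -4126.

-4126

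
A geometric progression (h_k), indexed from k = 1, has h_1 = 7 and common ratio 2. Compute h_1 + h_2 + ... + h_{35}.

h_k = 7·2^(k-1).
S = 7·(2^35 - 1)/(2 - 1) = 7·(34359738368 - 1)/(1) = 240518168569.

240518168569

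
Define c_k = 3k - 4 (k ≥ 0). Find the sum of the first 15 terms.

255

Over k = 0..14: Σk = 105.
Total = (3)·105 + (-4)·15 = 255.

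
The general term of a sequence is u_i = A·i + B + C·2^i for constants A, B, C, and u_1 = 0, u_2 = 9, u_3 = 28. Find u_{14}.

Write the equations: A + B + 2C = 0; 2A + B + 4C = 9; 3A + B + 8C = 28.
Subtracting the first from the second: A + 2C = 9.
Subtracting the second from the third: A + 4C = 19.
Solving: C = 5, A = -1, then B = -9.
So u_i = -1·i + (-9) + 5·2^i; at i=14 this is 81897.

81897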